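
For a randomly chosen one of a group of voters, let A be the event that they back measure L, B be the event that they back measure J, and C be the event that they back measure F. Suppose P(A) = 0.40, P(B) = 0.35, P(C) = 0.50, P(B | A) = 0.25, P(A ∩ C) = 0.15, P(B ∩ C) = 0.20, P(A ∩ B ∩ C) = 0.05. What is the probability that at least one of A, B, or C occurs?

P(A ∩ B) = P(A)·P(B|A) = 0.40 × 0.25 = 0.10
Inclusion–exclusion gives
P(A ∪ B ∪ C) = 0.40 + 0.35 + 0.50 − 0.10 − 0.15 − 0.20 + 0.05 = 0.85

0.85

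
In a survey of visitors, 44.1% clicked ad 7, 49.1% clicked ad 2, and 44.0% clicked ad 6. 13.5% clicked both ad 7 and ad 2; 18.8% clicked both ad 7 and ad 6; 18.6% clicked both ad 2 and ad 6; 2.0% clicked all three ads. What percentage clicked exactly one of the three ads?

41.4%

Using the inclusion–exclusion count for exactly one event:
P(exactly one) = 44.1 + 49.1 + 44.0 − 2·13.5 − 2·18.8 − 2·18.6 + 3·2.0 = 41.4%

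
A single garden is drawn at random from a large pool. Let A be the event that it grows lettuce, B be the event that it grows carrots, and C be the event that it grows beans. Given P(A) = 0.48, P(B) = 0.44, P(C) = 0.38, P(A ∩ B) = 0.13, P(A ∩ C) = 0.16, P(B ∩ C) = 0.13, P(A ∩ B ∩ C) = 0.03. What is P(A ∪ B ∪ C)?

Inclusion–exclusion gives
P(A ∪ B ∪ C) = 0.48 + 0.44 + 0.38 − 0.13 − 0.16 − 0.13 + 0.03 = 0.91

0.91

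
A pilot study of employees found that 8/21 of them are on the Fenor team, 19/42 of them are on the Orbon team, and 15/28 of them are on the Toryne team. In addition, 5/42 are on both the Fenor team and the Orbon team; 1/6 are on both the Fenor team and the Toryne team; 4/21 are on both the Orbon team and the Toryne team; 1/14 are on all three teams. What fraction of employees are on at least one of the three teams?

27/28

By inclusion-exclusion,
P(union) = 8/21 + 19/42 + 15/28 − 5/42 − 1/6 − 4/21 + 1/14 = 27/28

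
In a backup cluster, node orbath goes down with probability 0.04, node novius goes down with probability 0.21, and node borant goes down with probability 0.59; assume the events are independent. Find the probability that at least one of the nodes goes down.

P(none) = (1 − 0.04) × (1 − 0.21) × (1 − 0.59) = 0.96 × 0.79 × 0.41 = 0.310944
P(at least one) = 1 − 0.310944 = 0.689056

0.689056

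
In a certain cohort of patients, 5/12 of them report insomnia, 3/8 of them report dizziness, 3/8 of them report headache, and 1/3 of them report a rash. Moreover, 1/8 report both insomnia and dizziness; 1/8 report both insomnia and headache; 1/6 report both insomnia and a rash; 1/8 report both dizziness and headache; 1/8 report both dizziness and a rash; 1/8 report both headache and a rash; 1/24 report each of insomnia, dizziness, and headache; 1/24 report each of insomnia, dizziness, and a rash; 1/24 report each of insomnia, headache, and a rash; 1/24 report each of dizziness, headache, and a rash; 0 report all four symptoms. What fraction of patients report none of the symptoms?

1/8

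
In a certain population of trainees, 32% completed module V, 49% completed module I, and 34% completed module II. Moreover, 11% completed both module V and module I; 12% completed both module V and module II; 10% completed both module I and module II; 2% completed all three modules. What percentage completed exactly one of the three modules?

55%

Using the inclusion–exclusion count for exactly one event:
P(exactly one) = 32 + 49 + 34 − 2·11 − 2·12 − 2·10 + 3·2 = 55%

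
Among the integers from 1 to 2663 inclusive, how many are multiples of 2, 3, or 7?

1331 + 887 + 380 − 443 − 190 − 126 + 63 = 1902

1902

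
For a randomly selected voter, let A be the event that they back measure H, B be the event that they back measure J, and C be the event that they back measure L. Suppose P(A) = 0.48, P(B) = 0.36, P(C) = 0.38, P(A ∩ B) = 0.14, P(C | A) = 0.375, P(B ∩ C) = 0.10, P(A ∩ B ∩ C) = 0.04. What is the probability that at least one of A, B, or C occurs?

0.84

P(A ∩ C) = P(A)·P(C|A) = 0.48 × 0.375 = 0.18
Inclusion–exclusion gives
P(A ∪ B ∪ C) = 0.48 + 0.36 + 0.38 − 0.14 − 0.18 − 0.10 + 0.04 = 0.84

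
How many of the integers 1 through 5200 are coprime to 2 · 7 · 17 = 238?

2600 + 742 + 305 − 371 − 152 − 43 + 21 = 3102
5200 − 3102 = 2098

2098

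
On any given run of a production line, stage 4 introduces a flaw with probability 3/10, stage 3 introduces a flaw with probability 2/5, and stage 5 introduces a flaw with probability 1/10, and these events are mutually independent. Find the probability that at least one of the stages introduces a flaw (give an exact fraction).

P(none) = (1 − 3/10) × (1 − 2/5) × (1 − 1/10) = 7/10 × 3/5 × 9/10 = 189/500
P(at least one) = 1 − 189/500 = 311/500

311/500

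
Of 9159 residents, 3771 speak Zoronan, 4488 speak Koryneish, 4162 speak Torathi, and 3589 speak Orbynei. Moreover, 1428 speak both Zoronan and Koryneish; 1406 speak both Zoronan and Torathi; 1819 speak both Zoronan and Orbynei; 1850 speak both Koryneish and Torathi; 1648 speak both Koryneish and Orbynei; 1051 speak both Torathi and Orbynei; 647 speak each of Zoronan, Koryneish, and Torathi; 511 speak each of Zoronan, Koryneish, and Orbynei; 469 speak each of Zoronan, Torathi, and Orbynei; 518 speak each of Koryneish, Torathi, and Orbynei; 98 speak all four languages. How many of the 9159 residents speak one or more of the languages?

8855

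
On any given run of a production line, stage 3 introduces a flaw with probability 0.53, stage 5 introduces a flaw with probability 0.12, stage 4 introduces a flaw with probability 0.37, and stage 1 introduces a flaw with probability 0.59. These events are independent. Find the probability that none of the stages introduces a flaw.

0.10683288

P(none) = (1 − 0.53) × (1 − 0.12) × (1 − 0.37) × (1 − 0.59) = 0.47 × 0.88 × 0.63 × 0.41 = 0.10683288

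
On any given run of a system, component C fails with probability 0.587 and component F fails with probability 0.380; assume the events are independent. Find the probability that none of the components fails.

Since the events are independent, P(none) is the product of the individual non-occurrence probabilities.
P(none) = (1 − 0.587) × (1 − 0.380) = 0.413 × 0.620 = 0.25606

0.25606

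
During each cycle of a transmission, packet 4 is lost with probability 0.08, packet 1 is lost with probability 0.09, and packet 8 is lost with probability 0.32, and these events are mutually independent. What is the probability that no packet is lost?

P(none) = (1 − 0.08) × (1 − 0.09) × (1 − 0.32) = 0.92 × 0.91 × 0.68 = 0.569296

0.569296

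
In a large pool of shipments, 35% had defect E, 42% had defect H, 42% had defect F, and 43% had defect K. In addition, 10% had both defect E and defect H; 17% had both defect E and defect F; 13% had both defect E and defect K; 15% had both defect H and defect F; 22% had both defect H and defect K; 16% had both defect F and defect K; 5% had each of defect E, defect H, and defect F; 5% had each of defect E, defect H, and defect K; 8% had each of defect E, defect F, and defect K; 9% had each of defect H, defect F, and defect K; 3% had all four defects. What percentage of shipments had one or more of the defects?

93%

P(≥1) = 35 + 42 + 42 + 43 − 10 − 17 − 13 − 15 − 22 − 16 + 5 + 5 + 8 + 9 − 3 = 93%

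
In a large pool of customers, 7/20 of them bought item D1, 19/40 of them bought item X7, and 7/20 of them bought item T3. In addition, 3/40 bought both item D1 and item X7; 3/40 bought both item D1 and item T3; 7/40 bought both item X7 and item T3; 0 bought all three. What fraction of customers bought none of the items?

P(union) = 7/20 + 19/40 + 7/20 − 3/40 − 3/40 − 7/40 + 0 = 17/20
P(none) = 1 − 17/20 = 3/20

3/20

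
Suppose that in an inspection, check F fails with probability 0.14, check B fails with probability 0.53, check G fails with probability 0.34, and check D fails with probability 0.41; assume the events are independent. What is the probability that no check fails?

0.15739548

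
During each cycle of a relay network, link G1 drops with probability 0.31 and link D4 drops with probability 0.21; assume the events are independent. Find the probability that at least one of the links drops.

0.4549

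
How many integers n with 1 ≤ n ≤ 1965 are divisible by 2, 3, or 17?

1349

⌊1965/2⌋ + ⌊1965/3⌋ + ⌊1965/17⌋ − ⌊1965/6⌋ − ⌊1965/34⌋ − ⌊1965/51⌋ + ⌊1965/102⌋ = 982 + 655 + 115 − 327 − 57 − 38 + 19 = 1349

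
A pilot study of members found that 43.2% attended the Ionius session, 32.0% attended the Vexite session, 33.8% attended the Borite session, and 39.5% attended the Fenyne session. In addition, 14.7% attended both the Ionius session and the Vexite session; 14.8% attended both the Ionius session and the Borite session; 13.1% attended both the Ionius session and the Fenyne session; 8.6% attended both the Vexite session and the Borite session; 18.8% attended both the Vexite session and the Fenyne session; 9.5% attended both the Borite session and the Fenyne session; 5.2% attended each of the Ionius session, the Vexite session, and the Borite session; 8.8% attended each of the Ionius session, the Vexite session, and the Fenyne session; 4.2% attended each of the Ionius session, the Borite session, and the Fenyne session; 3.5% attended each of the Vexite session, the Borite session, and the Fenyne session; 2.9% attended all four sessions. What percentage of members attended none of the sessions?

12.2%

P(union) = 43.2 + 32.0 + 33.8 + 39.5 − 14.7 − 14.8 − 13.1 − 8.6 − 18.8 − 9.5 + 5.2 + 8.8 + 4.2 + 3.5 − 2.9 = 87.8%
P(none) = 100% − 87.8% = 12.2%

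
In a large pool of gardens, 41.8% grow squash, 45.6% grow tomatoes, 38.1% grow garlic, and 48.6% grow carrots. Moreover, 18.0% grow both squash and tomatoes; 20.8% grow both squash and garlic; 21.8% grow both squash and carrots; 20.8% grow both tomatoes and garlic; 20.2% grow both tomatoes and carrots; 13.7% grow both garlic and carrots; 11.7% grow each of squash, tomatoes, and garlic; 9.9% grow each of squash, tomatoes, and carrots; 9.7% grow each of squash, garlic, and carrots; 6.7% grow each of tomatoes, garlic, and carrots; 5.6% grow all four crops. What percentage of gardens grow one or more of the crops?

91.2%

Inclusion–exclusion gives
P(at least one) = 41.8 + 45.6 + 38.1 + 48.6 − 18.0 − 20.8 − 21.8 − 20.8 − 20.2 − 13.7 + 11.7 + 9.9 + 9.7 + 6.7 − 5.6 = 91.2%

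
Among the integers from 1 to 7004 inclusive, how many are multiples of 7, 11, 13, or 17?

Using inclusion–exclusion:
floor(7004/7) + floor(7004/11) + floor(7004/13) + floor(7004/17) − floor(7004/77) − floor(7004/91) − floor(7004/119) − floor(7004/143) − floor(7004/187) − floor(7004/221) + floor(7004/1001) + floor(7004/1309) + floor(7004/1547) + floor(7004/2431) − floor(7004/17017) = 1000 + 636 + 538 + 412 − 90 − 76 − 58 − 48 − 37 − 31 + 6 + 5 + 4 + 2 − 0 = 2263

2263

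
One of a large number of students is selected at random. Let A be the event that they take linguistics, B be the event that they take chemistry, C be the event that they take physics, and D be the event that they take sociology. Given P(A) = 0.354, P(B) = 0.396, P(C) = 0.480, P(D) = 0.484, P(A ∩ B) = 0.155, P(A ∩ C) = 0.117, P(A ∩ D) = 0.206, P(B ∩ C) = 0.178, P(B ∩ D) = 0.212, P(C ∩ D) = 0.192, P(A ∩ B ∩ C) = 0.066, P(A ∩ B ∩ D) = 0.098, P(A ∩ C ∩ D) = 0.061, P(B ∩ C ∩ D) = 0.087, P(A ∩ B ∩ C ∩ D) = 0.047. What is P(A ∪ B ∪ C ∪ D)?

Apply inclusion-exclusion:
P(A ∪ B ∪ C ∪ D) = 0.354 + 0.396 + 0.480 + 0.484 − 0.155 − 0.117 − 0.206 − 0.178 − 0.212 − 0.192 + 0.066 + 0.098 + 0.061 + 0.087 − 0.047 = 0.919

0.919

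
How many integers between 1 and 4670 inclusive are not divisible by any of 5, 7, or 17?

By inclusion-exclusion,
934 + 667 + 274 − 133 − 54 − 39 + 7 = 1656
4670 − 1656 = 3014

3014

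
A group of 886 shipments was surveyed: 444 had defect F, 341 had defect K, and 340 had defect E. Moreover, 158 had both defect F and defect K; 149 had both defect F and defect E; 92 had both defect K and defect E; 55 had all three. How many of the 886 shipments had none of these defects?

105

N(≥1) = 444 + 341 + 340 − 158 − 149 − 92 + 55 = 781
None: 886 − 781 = 105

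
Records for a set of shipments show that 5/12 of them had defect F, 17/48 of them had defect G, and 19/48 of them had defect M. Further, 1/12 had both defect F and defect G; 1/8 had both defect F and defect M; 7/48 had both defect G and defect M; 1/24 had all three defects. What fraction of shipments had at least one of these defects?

P(≥1) = 5/12 + 17/48 + 19/48 − 1/12 − 1/8 − 7/48 + 1/24 = 41/48

41/48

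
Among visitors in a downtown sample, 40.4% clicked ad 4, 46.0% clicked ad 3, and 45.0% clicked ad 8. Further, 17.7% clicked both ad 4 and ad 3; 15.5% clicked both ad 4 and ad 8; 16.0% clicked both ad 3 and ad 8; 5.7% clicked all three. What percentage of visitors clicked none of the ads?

By inclusion–exclusion:
P(union) = 40.4 + 46.0 + 45.0 − 17.7 − 15.5 − 16.0 + 5.7 = 87.9%
P(none) = 100% − 87.9% = 12.1%

12.1%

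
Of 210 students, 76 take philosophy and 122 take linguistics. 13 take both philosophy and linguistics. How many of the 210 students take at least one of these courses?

185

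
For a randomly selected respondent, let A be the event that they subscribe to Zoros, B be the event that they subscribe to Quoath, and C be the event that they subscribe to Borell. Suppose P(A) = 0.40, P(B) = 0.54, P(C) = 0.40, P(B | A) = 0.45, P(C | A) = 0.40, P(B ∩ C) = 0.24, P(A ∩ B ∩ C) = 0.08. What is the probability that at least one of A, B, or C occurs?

P(A ∩ B) = P(A)·P(B|A) = 0.40 × 0.45 = 0.18
P(A ∩ C) = P(A)·P(C|A) = 0.40 × 0.40 = 0.16
By inclusion-exclusion,
P(A ∪ B ∪ C) = 0.40 + 0.54 + 0.40 − 0.18 − 0.16 − 0.24 + 0.08 = 0.84

0.84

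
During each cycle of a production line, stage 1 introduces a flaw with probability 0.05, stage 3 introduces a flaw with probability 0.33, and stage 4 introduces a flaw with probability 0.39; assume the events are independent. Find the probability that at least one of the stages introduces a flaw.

0.611735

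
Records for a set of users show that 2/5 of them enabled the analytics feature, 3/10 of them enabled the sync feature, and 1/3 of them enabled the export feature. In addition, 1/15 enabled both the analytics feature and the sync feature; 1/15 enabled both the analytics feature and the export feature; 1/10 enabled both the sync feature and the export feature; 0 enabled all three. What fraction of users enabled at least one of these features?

By inclusion–exclusion:
P(union) = 2/5 + 3/10 + 1/3 − 1/15 − 1/15 − 1/10 + 0 = 4/5

4/5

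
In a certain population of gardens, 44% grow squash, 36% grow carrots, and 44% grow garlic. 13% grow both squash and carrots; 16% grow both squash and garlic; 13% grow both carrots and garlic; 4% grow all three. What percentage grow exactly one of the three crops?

52%

Using the inclusion–exclusion count for exactly one event:
P(exactly one) = 44 + 36 + 44 − 2·13 − 2·16 − 2·13 + 3·4 = 52%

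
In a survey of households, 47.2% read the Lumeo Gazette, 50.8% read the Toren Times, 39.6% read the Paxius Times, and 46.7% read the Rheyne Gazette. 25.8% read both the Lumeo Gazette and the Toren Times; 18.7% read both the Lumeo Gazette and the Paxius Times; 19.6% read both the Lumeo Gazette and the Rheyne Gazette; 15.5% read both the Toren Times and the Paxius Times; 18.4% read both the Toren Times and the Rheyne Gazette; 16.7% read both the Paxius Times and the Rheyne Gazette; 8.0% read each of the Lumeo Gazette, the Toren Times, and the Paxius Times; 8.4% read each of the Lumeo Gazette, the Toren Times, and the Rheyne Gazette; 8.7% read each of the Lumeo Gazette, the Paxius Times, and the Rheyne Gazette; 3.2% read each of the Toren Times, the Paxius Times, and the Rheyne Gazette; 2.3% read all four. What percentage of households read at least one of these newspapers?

By inclusion–exclusion:
P(union) = 47.2 + 50.8 + 39.6 + 46.7 − 25.8 − 18.7 − 19.6 − 15.5 − 18.4 − 16.7 + 8.0 + 8.4 + 8.7 + 3.2 − 2.3 = 95.6%

95.6%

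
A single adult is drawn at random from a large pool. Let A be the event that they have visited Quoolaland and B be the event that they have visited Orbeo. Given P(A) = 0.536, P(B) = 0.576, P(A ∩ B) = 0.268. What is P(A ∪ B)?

0.844

P(A ∪ B) = 0.536 + 0.576 − 0.268 = 0.844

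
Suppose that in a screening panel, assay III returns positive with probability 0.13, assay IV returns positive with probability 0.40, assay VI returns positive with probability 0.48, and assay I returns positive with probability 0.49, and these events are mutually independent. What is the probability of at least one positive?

0.8615656

Since the events are independent, P(none) is the product of the individual non-occurrence probabilities.
P(none) = (1 − 0.13) × (1 − 0.40) × (1 − 0.48) × (1 − 0.49) = 0.87 × 0.60 × 0.52 × 0.51 = 0.1384344
P(at least one) = 1 − 0.1384344 = 0.8615656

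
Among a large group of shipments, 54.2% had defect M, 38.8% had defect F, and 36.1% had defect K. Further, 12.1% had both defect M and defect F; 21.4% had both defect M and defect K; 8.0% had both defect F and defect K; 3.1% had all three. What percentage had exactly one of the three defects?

Using the inclusion–exclusion count for exactly one event:
P(exactly one) = 54.2 + 38.8 + 36.1 − 2·12.1 − 2·21.4 − 2·8.0 + 3·3.1 = 55.4%

55.4%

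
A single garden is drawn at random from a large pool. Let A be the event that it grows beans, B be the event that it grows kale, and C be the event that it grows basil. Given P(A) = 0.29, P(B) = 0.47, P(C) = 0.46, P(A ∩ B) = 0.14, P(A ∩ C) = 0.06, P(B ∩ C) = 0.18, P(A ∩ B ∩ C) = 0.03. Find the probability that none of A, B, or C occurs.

Apply inclusion-exclusion:
P(A ∪ B ∪ C) = 0.29 + 0.47 + 0.46 − 0.14 − 0.06 − 0.18 + 0.03 = 0.87
P(none) = 1 − 0.87 = 0.13

0.13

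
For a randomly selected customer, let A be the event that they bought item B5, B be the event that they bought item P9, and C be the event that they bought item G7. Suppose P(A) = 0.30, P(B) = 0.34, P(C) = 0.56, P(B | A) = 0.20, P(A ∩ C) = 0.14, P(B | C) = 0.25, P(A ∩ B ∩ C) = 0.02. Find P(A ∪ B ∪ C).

P(A ∩ B) = P(A)·P(B|A) = 0.30 × 0.20 = 0.06
P(B ∩ C) = P(C)·P(B|C) = 0.56 × 0.25 = 0.14
By inclusion-exclusion,
P(A ∪ B ∪ C) = 0.30 + 0.34 + 0.56 − 0.06 − 0.14 − 0.14 + 0.02 = 0.88

0.88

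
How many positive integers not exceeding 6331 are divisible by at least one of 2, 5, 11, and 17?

floor(6331/2) + floor(6331/5) + floor(6331/11) + floor(6331/17) − floor(6331/10) − floor(6331/22) − floor(6331/34) − floor(6331/55) − floor(6331/85) − floor(6331/187) + floor(6331/110) + floor(6331/170) + floor(6331/374) + floor(6331/935) − floor(6331/1870) = 3165 + 1266 + 575 + 372 − 633 − 287 − 186 − 115 − 74 − 33 + 57 + 37 + 16 + 6 − 3 = 4163

4163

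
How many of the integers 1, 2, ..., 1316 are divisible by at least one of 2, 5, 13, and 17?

658 + 263 + 101 + 77 − 131 − 50 − 38 − 20 − 15 − 5 + 10 + 7 + 2 + 1 − 0 = 860

860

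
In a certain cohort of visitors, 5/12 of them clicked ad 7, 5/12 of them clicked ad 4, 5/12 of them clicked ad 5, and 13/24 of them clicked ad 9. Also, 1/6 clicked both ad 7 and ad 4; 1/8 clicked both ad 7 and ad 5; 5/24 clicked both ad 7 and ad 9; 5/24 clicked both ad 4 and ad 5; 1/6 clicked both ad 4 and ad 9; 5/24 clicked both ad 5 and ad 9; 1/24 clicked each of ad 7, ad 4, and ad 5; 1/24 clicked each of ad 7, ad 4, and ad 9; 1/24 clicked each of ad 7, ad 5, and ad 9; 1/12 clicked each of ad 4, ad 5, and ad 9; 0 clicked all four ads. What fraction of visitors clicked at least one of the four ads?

11/12

P(union) = 5/12 + 5/12 + 5/12 + 13/24 − 1/6 − 1/8 − 5/24 − 5/24 − 1/6 − 5/24 + 1/24 + 1/24 + 1/24 + 1/12 − 0 = 11/12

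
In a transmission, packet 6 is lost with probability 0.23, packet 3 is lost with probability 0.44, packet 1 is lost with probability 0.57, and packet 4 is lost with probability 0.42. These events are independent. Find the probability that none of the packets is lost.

0.10754128

P(none) = (1 − 0.23) × (1 − 0.44) × (1 − 0.57) × (1 − 0.42) = 0.77 × 0.56 × 0.43 × 0.58 = 0.10754128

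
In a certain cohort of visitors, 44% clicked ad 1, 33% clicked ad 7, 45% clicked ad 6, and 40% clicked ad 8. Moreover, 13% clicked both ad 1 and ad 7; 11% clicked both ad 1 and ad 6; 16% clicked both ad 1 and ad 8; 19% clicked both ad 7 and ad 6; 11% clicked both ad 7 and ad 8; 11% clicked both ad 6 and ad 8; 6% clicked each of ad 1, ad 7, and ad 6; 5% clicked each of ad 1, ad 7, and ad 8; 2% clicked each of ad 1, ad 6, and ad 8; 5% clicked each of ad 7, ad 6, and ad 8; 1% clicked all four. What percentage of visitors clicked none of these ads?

2%

By inclusion-exclusion,
P(union) = 44 + 33 + 45 + 40 − 13 − 11 − 16 − 19 − 11 − 11 + 6 + 5 + 2 + 5 − 1 = 98%
P(none) = 100% − 98% = 2%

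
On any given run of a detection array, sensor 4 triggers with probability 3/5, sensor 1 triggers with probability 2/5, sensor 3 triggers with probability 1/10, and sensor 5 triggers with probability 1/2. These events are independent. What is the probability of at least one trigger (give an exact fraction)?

P(none) = (1 − 3/5) × (1 − 2/5) × (1 − 1/10) × (1 − 1/2) = 2/5 × 3/5 × 9/10 × 1/2 = 27/250
P(at least one) = 1 − 27/250 = 223/250

223/250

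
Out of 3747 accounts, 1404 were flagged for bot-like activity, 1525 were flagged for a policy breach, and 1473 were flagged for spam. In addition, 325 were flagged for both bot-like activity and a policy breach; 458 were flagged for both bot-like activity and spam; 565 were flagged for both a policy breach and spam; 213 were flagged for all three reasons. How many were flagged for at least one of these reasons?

|at least one| = 1404 + 1525 + 1473 − 325 − 458 − 565 + 213 = 3267

3267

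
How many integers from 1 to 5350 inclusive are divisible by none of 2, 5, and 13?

1975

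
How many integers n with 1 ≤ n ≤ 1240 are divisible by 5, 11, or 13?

407

floor(1240/5) + floor(1240/11) + floor(1240/13) − floor(1240/55) − floor(1240/65) − floor(1240/143) + floor(1240/715) = 248 + 112 + 95 − 22 − 19 − 8 + 1 = 407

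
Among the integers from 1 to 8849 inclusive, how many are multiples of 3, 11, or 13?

By inclusion–exclusion:
2949 + 804 + 680 − 268 − 226 − 61 + 20 = 3898

3898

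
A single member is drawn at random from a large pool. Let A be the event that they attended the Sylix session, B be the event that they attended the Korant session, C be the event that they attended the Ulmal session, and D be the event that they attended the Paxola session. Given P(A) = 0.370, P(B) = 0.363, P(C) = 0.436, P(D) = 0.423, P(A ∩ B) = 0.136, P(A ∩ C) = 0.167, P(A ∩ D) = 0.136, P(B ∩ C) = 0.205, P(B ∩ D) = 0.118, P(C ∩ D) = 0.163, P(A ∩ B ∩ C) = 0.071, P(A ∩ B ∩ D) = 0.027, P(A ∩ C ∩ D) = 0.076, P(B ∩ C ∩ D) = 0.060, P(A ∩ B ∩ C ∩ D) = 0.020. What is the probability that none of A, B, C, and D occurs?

0.119

P(A ∪ B ∪ C ∪ D) = 0.370 + 0.363 + 0.436 + 0.423 − 0.136 − 0.167 − 0.136 − 0.205 − 0.118 − 0.163 + 0.071 + 0.027 + 0.076 + 0.060 − 0.020 = 0.881
P(none) = 1 − 0.881 = 0.119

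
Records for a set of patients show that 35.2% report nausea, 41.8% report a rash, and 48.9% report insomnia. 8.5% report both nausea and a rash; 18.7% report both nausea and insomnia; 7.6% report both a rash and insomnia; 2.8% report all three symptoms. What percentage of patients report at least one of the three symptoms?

93.9%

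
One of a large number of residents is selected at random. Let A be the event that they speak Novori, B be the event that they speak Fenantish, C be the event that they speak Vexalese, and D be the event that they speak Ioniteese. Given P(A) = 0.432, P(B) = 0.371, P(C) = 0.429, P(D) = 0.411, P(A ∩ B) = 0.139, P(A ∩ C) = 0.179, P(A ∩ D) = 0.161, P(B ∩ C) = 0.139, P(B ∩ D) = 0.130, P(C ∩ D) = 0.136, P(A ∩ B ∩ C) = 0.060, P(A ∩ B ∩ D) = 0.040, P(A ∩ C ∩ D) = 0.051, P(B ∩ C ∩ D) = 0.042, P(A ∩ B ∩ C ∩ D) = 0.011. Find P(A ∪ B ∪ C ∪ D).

By inclusion-exclusion,
P(A ∪ B ∪ C ∪ D) = 0.432 + 0.371 + 0.429 + 0.411 − 0.139 − 0.179 − 0.161 − 0.139 − 0.130 − 0.136 + 0.060 + 0.040 + 0.051 + 0.042 − 0.011 = 0.941

0.941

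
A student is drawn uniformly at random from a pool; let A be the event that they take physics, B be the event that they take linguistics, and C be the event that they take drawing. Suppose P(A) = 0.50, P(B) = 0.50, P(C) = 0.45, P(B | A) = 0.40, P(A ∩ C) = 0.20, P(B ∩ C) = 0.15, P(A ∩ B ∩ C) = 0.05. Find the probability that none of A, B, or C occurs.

P(A ∩ B) = P(A)·P(B|A) = 0.50 × 0.40 = 0.20
By inclusion-exclusion,
P(A ∪ B ∪ C) = 0.50 + 0.50 + 0.45 − 0.20 − 0.20 − 0.15 + 0.05 = 0.95
P(none) = 1 − 0.95 = 0.05

0.05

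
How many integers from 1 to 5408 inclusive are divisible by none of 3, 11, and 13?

Inclusion–exclusion gives
⌊5408/3⌋ + ⌊5408/11⌋ + ⌊5408/13⌋ − ⌊5408/33⌋ − ⌊5408/39⌋ − ⌊5408/143⌋ + ⌊5408/429⌋ = 1802 + 491 + 416 − 163 − 138 − 37 + 12 = 2383
5408 − 2383 = 3025

3025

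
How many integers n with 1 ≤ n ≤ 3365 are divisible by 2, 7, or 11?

2053

By inclusion-exclusion,
1682 + 480 + 305 − 240 − 152 − 43 + 21 = 2053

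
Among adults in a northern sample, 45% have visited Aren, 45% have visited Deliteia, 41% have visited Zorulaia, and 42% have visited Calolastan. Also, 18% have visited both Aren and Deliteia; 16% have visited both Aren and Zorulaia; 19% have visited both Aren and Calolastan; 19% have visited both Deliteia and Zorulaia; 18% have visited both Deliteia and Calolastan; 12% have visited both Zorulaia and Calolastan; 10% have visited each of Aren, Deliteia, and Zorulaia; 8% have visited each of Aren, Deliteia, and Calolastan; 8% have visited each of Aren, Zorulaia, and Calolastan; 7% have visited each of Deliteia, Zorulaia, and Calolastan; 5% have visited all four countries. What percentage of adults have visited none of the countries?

1%

Inclusion–exclusion gives
P(union) = 45 + 45 + 41 + 42 − 18 − 16 − 19 − 19 − 18 − 12 + 10 + 8 + 8 + 7 − 5 = 99%
P(none) = 100% − 99% = 1%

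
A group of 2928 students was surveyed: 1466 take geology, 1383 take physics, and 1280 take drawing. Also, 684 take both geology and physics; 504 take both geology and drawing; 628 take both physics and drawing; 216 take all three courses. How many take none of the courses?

N(≥1) = 1466 + 1383 + 1280 − 684 − 504 − 628 + 216 = 2529
None: 2928 − 2529 = 399

399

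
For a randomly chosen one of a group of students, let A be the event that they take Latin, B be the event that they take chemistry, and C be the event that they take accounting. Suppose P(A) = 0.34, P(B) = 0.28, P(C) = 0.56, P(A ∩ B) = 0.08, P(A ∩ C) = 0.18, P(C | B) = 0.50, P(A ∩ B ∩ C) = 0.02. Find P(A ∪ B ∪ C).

0.80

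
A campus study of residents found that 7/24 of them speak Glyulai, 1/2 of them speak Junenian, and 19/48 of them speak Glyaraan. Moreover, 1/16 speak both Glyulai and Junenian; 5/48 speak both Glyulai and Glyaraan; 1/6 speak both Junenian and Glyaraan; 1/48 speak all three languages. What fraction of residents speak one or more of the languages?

7/8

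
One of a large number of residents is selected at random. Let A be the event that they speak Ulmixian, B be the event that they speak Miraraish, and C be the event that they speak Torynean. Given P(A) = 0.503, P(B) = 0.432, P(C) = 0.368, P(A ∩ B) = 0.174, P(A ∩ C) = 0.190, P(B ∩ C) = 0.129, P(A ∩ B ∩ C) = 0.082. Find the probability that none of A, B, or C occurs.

0.108

Inclusion–exclusion gives
P(A ∪ B ∪ C) = 0.503 + 0.432 + 0.368 − 0.174 − 0.190 − 0.129 + 0.082 = 0.892
P(none) = 1 − 0.892 = 0.108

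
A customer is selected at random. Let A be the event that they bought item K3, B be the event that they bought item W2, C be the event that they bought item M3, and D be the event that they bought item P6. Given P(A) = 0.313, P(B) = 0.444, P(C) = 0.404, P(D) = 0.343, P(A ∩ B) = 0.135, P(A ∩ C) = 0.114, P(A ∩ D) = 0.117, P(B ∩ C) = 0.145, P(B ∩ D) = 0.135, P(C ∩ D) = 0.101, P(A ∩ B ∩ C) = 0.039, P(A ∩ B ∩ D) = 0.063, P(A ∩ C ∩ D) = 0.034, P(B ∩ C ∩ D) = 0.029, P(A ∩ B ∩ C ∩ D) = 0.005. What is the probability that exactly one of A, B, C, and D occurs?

Using the inclusion–exclusion count for exactly one event:
P(exactly one) = 0.313 + 0.444 + 0.404 + 0.343 − 2·0.135 − 2·0.114 − 2·0.117 − 2·0.145 − 2·0.135 − 2·0.101 + 3·0.039 + 3·0.063 + 3·0.034 + 3·0.029 − 4·0.005 = 0.485

0.485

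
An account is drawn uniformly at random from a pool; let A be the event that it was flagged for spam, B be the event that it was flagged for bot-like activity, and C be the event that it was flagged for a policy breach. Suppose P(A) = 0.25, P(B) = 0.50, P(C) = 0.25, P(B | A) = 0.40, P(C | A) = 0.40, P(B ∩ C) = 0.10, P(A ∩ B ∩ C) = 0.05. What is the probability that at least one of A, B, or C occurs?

0.75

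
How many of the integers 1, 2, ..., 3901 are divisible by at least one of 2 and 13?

Using inclusion–exclusion:
1950 + 300 − 150 = 2100

2100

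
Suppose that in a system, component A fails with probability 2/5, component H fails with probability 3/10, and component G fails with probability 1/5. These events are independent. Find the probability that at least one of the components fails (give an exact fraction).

83/125

P(none) = (1 − 2/5) × (1 − 3/10) × (1 − 1/5) = 3/5 × 7/10 × 4/5 = 42/125
P(at least one) = 1 − 42/125 = 83/125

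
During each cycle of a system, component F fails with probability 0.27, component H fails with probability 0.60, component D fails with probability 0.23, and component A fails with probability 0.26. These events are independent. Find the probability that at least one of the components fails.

P(none) = (1 − 0.27) × (1 − 0.60) × (1 − 0.23) × (1 − 0.26) = 0.73 × 0.40 × 0.77 × 0.74 = 0.1663816
P(at least one) = 1 − 0.1663816 = 0.8336184

0.8336184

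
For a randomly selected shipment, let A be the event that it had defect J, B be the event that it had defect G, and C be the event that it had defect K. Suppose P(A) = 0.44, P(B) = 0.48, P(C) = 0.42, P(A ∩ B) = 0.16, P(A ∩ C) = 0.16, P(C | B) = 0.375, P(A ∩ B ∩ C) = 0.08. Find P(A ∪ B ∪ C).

0.92

P(B ∩ C) = P(B)·P(C|B) = 0.48 × 0.375 = 0.18
Apply inclusion-exclusion:
P(A ∪ B ∪ C) = 0.44 + 0.48 + 0.42 − 0.16 − 0.16 − 0.18 + 0.08 = 0.92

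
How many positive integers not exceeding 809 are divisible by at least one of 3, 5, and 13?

269 + 161 + 62 − 53 − 20 − 12 + 4 = 411

411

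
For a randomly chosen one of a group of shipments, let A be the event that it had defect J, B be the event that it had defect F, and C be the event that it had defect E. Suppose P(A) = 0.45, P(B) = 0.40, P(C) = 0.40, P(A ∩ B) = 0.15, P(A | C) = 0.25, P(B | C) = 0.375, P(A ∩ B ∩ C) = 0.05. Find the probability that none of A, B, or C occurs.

0.10

P(A ∩ C) = P(C)·P(A|C) = 0.40 × 0.25 = 0.10
P(B ∩ C) = P(C)·P(B|C) = 0.40 × 0.375 = 0.15
Apply inclusion-exclusion:
P(A ∪ B ∪ C) = 0.45 + 0.40 + 0.40 − 0.15 − 0.10 − 0.15 + 0.05 = 0.90
P(none) = 1 − 0.90 = 0.10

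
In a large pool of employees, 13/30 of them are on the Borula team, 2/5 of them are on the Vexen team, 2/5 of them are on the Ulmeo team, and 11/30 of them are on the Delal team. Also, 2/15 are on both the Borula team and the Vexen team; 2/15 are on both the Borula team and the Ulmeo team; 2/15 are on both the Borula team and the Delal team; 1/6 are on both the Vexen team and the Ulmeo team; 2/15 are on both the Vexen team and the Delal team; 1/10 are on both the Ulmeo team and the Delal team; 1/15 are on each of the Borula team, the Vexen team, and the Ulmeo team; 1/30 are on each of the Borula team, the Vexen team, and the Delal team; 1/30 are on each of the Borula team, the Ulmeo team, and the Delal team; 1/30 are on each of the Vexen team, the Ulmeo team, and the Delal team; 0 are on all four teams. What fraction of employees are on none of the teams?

P(union) = 13/30 + 2/5 + 2/5 + 11/30 − 2/15 − 2/15 − 2/15 − 1/6 − 2/15 − 1/10 + 1/15 + 1/30 + 1/30 + 1/30 − 0 = 29/30
P(none) = 1 − 29/30 = 1/30

1/30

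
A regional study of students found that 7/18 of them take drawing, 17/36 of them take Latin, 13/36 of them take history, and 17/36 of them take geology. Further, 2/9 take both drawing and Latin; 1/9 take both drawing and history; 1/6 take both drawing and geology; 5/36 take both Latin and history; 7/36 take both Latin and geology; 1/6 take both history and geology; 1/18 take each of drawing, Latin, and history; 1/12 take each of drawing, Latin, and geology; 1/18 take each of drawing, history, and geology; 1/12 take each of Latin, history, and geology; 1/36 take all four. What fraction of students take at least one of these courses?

By inclusion-exclusion,
P(at least one) = 7/18 + 17/36 + 13/36 + 17/36 − 2/9 − 1/9 − 1/6 − 5/36 − 7/36 − 1/6 + 1/18 + 1/12 + 1/18 + 1/12 − 1/36 = 17/18

17/18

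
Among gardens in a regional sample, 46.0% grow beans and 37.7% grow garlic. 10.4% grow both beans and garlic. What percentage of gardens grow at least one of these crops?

73.3%

P(at least one) = 46.0 + 37.7 − 10.4 = 73.3%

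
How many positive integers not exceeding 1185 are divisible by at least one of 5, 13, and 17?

362

⌊1185/5⌋ + ⌊1185/13⌋ + ⌊1185/17⌋ − ⌊1185/65⌋ − ⌊1185/85⌋ − ⌊1185/221⌋ + ⌊1185/1105⌋ = 237 + 91 + 69 − 18 − 13 − 5 + 1 = 362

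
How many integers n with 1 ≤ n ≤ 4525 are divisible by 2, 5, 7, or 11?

2262 + 905 + 646 + 411 − 452 − 323 − 205 − 129 − 82 − 58 + 64 + 41 + 29 + 11 − 5 = 3115

3115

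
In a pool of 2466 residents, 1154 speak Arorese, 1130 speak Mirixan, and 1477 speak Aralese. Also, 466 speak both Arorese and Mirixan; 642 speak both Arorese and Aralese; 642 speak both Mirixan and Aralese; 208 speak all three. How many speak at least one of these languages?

|at least one| = 1154 + 1130 + 1477 − 466 − 642 − 642 + 208 = 2219

2219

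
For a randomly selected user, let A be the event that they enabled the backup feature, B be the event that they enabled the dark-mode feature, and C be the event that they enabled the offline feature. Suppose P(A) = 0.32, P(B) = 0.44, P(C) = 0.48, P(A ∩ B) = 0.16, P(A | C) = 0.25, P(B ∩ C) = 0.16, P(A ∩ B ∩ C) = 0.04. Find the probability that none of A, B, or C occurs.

P(A ∩ C) = P(C)·P(A|C) = 0.48 × 0.25 = 0.12
Inclusion–exclusion gives
P(A ∪ B ∪ C) = 0.32 + 0.44 + 0.48 − 0.16 − 0.12 − 0.16 + 0.04 = 0.84
P(none) = 1 − 0.84 = 0.16

0.16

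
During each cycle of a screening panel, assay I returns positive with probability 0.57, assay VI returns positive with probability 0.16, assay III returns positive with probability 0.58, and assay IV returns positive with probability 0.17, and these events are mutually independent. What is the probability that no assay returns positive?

P(none) = (1 − 0.57) × (1 − 0.16) × (1 − 0.58) × (1 − 0.17) = 0.43 × 0.84 × 0.42 × 0.83 = 0.12591432

0.12591432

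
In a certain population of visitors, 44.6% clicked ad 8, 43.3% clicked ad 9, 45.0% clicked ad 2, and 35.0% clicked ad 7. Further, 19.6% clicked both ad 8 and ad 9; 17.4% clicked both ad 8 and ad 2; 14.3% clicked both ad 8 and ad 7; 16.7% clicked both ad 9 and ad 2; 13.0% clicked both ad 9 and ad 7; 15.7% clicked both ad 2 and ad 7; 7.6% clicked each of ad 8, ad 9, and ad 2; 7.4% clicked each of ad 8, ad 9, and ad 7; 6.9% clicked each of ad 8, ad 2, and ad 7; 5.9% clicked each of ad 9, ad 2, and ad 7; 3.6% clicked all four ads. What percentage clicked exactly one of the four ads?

43.5%

By inclusion–exclusion (exactly-one form):
P(exactly one) = 44.6 + 43.3 + 45.0 + 35.0 − 2·19.6 − 2·17.4 − 2·14.3 − 2·16.7 − 2·13.0 − 2·15.7 + 3·7.6 + 3·7.4 + 3·6.9 + 3·5.9 − 4·3.6 = 43.5%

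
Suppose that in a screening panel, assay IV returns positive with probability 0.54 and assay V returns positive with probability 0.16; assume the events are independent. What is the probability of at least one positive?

0.6136

P(none) = (1 − 0.54) × (1 − 0.16) = 0.46 × 0.84 = 0.3864
P(at least one) = 1 − 0.3864 = 0.6136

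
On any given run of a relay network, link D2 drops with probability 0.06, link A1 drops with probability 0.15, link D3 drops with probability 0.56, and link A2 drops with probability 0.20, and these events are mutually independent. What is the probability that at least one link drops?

0.718752

P(none) = (1 − 0.06) × (1 − 0.15) × (1 − 0.56) × (1 − 0.20) = 0.94 × 0.85 × 0.44 × 0.80 = 0.281248
P(at least one) = 1 − 0.281248 = 0.718752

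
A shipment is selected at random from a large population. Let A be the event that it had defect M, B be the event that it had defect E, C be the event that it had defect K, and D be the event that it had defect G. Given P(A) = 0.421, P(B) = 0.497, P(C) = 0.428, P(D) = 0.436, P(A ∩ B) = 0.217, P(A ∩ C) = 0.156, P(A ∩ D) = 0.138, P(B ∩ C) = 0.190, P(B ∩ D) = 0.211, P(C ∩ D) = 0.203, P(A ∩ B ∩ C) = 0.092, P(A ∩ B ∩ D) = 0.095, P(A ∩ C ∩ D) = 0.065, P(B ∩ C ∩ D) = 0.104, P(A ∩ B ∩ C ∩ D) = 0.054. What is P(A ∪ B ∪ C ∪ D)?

By inclusion-exclusion,
P(A ∪ B ∪ C ∪ D) = 0.421 + 0.497 + 0.428 + 0.436 − 0.217 − 0.156 − 0.138 − 0.190 − 0.211 − 0.203 + 0.092 + 0.095 + 0.065 + 0.104 − 0.054 = 0.969

0.969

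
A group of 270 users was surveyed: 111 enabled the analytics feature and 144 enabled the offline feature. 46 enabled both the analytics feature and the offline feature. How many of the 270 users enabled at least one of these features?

By inclusion-exclusion,
N(≥1) = 111 + 144 − 46 = 209

209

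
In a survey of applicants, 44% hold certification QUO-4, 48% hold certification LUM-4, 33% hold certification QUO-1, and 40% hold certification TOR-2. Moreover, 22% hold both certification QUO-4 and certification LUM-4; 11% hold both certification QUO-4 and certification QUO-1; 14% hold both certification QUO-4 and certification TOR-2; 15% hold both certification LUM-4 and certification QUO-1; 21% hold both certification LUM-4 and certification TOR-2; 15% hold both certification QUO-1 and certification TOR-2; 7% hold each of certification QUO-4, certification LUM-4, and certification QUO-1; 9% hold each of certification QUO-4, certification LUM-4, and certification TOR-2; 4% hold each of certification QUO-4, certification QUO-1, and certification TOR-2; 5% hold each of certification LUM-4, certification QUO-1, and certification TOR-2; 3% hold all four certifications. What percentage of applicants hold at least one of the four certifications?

89%

By inclusion-exclusion,
P(≥1) = 44 + 48 + 33 + 40 − 22 − 11 − 14 − 15 − 21 − 15 + 7 + 9 + 4 + 5 − 3 = 89%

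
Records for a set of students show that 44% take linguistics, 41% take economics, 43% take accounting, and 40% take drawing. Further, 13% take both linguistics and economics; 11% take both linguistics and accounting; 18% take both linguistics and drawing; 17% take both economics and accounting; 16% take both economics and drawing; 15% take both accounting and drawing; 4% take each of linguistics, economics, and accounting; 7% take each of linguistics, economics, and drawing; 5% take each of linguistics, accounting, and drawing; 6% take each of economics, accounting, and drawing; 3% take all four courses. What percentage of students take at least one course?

97%

P(at least one) = 44 + 41 + 43 + 40 − 13 − 11 − 18 − 17 − 16 − 15 + 4 + 7 + 5 + 6 − 3 = 97%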